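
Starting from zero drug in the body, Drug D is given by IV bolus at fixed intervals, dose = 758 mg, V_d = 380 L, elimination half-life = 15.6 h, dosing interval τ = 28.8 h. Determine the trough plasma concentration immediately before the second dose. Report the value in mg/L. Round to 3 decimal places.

0.555 mg/L

C₀ per dose = Dose / Vd = 758 / 380 = 1.995 mg/L
k = ln2 / t½ = 0.693147 / 15.6 = 0.04443 h⁻¹
Fraction remaining after one interval: r = e^(−kτ) = e^(−0.04443 × 28.8) = 0.2782
Before dose 2, 1 dose has been given (aged 1τ).
C_trough = C₀ × r = 1.995 × 0.2782 = 0.5550 mg/L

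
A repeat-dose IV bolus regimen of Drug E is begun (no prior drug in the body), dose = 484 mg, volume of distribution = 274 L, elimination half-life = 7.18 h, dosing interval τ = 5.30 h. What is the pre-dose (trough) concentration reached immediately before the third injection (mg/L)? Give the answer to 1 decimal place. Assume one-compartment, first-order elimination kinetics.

C₀ per dose = Dose / Vd = 484 / 274 = 1.766 mg/L
k = ln2 / t½ = 0.693147 / 7.18 = 0.09654 h⁻¹
Fraction remaining after one interval: r = e^(−kτ) = e^(−0.09654 × 5.30) = 0.5995
Before dose 3, 2 doses have been given (aged 1τ, 2τ).
C_trough = C₀ × (r + r²) = 1.766 × (0.5995 + 0.3594) = 1.693 mg/L

1.7 mg/L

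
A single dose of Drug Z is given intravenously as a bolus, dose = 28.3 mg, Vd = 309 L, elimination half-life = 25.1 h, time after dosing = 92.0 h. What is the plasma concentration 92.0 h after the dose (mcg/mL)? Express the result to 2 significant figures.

C₀ = Dose / Vd = 28.30 / 309 = 0.09159 mg/L
k = ln2 / t½ = 0.693147 / 25.1 = 0.02762 h⁻¹
C = C₀ · e^(−k·t) = 0.09159 × e^(−0.02762 × 92.0)
  = 0.09159 × 0.07878 = 0.007215 mg/L
(0.007215 mg/L = 0.007215 mcg/mL)

0.0072 mcg/mL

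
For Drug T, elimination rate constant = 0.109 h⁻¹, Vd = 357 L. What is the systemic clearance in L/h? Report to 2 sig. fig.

CL = k × Vd = 0.109 × 357 = 38.91 L/h

39 L/h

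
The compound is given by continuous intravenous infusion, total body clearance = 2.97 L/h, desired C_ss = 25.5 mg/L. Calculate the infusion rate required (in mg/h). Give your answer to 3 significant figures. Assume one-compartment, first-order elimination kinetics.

75.7 mg/h

At steady state, infusion rate R₀ = Css × CL = 25.5 × 2.970 = 75.74 mg/h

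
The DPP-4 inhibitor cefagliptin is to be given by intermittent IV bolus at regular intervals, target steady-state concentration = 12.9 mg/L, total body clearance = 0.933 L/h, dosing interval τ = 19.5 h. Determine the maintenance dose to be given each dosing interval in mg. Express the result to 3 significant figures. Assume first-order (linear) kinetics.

At steady state, Dose/τ = Css × CL.
Dose = Css × CL × τ = 12.9 × 0.9330 × 19.5 = 234.7 mg

235 mg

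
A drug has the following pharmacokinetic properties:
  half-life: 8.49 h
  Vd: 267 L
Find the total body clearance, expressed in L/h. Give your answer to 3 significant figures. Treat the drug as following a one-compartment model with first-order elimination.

k = ln2 / t½ = 0.693147 / 8.49 = 0.08164 h⁻¹
CL = k × Vd = 0.08164 × 267 = 21.80 L/h

21.8 L/h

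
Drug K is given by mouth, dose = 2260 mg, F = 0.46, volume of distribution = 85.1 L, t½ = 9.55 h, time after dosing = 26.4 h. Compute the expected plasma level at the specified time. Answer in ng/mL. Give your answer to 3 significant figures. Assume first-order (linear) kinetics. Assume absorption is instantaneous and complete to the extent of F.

Amount reaching circulation = F × Dose = 0.46 × 2260 = 1040 mg
C₀ = F·Dose / Vd = 1040 / 85.1 = 12.22 mg/L
k = ln2 / t½ = 0.693147 / 9.55 = 0.07258 h⁻¹
C = C₀ · e^(−k·t) = 12.22 × e^(−0.07258 × 26.4)
  = 12.22 × 0.1472 = 1.799 mg/L
Convert: 1.799 mg/L × 1000 = 1799 ng/mL

1800 ng/mL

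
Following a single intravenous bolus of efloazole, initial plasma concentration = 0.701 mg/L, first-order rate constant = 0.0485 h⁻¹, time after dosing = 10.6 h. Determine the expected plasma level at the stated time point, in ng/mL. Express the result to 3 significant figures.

419 ng/mL

C = C₀ · e^(−k·t) = 0.7010 × e^(−0.04850 × 10.6)
  = 0.7010 × 0.5980 = 0.4192 mg/L
Convert: 0.4192 mg/L × 1000 = 419.2 ng/mL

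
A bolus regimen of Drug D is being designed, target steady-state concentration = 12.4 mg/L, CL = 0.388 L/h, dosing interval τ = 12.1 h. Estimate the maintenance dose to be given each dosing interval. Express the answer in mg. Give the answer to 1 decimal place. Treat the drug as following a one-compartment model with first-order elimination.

At steady state, Dose/τ = Css × CL.
Dose = Css × CL × τ = 12.4 × 0.3880 × 12.1 = 58.22 mg

58.2 mg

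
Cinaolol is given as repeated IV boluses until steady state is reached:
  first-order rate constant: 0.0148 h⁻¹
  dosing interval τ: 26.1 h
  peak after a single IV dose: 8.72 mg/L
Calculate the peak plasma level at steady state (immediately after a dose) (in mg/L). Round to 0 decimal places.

e^(−kτ) = e^(−0.01480 × 26.1) = 0.6796
Accumulation ratio R = 1 / (1 − e^(−kτ)) = 1 / (1 − 0.6796) = 3.121
Steady-state peak = C₀ × R = 8.72 × 3.121 = 27.22 mg/L

27 mg/L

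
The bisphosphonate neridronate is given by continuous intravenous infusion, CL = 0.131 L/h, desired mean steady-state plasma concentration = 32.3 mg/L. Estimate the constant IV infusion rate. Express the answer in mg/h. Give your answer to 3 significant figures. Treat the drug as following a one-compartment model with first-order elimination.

4.23 mg/h

At steady state, infusion rate R₀ = Css × CL = 32.3 × 0.1310 = 4.231 mg/h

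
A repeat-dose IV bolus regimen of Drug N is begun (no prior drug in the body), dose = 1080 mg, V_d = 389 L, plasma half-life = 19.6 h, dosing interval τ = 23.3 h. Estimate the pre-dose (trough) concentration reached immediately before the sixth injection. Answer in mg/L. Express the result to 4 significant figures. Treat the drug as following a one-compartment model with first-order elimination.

2.134 mg/L

C₀ per dose = Dose / Vd = 1080 / 389 = 2.776 mg/L
k = ln2 / t½ = 0.693147 / 19.6 = 0.03536 h⁻¹
Fraction remaining after one interval: r = e^(−kτ) = e^(−0.03536 × 23.3) = 0.4387
Before dose 6, 5 doses have been given (aged 1τ, 2τ, 3τ, 4τ, 5τ).
C_trough = C₀ × (r + r² + … + r^5) = C₀ × r(1−r^5)/(1−r)
        = 2.776 × 0.4387 × (1 − 0.01625) / (1 − 0.4387) = 2.134 mg/L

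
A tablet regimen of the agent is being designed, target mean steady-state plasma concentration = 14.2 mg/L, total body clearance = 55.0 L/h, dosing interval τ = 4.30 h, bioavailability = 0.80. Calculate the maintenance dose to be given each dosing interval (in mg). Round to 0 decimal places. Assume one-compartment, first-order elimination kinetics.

4198 mg

At steady state, F × (Dose/τ) = Css × CL.
Dose = Css × CL × τ / F = 14.2 × 55.00 × 4.30 / 0.80 = 4198 mg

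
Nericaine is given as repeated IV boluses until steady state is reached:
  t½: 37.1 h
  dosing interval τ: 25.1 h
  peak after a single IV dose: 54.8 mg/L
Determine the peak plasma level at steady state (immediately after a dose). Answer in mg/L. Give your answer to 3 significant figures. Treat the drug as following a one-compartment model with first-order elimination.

k = ln2 / t½ = 0.693147 / 37.1 = 0.01868 h⁻¹
e^(−kτ) = e^(−0.01868 × 25.1) = 0.6257
Accumulation ratio R = 1 / (1 − e^(−kτ)) = 1 / (1 − 0.6257) = 2.672
Steady-state peak = C₀ × R = 54.8 × 2.672 = 146.4 mg/L

146 mg/L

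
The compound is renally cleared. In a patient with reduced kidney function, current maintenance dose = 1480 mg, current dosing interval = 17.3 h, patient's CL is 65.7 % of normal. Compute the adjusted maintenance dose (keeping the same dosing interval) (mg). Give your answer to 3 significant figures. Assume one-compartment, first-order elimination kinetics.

972 mg

To keep the same average steady-state level, dosing rate must scale with clearance.
CL ratio = 65.7 / 100 = 0.6570
New dose (same interval) = 1480 × 0.6570 = 972.4 mg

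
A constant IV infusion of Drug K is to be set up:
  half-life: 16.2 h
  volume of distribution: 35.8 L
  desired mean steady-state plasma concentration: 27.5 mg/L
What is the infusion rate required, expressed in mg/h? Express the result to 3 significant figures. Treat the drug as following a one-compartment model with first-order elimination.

42.1 mg/h

k = ln2 / t½ = 0.693147 / 16.2 = 0.04279 h⁻¹
CL = k × Vd = 0.04279 × 35.8 = 1.532 L/h
At steady state, infusion rate R₀ = Css × CL = 27.5 × 1.532 = 42.13 mg/h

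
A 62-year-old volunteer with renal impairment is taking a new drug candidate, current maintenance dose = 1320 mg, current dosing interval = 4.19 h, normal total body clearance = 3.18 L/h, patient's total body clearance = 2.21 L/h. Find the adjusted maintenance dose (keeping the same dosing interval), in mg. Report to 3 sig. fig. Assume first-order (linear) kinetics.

917 mg

To keep the same average steady-state level, dosing rate must scale with clearance.
CL ratio = 2.21 / 3.18 = 0.6950
New dose (same interval) = 1320 × 0.6950 = 917.4 mg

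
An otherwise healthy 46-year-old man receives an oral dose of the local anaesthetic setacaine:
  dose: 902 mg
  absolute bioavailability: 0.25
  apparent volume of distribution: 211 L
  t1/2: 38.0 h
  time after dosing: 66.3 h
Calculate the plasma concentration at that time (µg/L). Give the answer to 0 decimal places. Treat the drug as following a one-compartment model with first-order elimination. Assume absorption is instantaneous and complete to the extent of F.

319 µg/L

Amount reaching circulation = F × Dose = 0.25 × 902.0 = 225.5 mg
C₀ = F·Dose / Vd = 225.5 / 211 = 1.069 mg/L
k = ln2 / t½ = 0.693147 / 38.0 = 0.01824 h⁻¹
C = C₀ · e^(−k·t) = 1.069 × e^(−0.01824 × 66.3)
  = 1.069 × 0.2984 = 0.3190 mg/L
Convert: 0.3190 mg/L × 1000 = 319.0 µg/L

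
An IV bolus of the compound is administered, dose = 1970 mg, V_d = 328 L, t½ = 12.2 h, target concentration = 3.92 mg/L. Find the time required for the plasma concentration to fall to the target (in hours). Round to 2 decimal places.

C₀ = Dose / Vd = 1970 / 328 = 6.006 mg/L
k = ln2 / t½ = 0.693147 / 12.2 = 0.05682 h⁻¹
t = ln(C₀ / C) / k = ln(6.006 / 3.92) / 0.05682
  = ln(1.532) / 0.05682 = 0.4266 / 0.05682 = 7.508 h

7.51 h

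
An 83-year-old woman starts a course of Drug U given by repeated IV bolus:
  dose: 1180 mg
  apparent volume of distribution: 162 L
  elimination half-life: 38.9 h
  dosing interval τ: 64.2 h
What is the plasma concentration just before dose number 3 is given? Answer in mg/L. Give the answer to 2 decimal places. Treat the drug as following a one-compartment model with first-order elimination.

C₀ per dose = Dose / Vd = 1180 / 162 = 7.284 mg/L
k = ln2 / t½ = 0.693147 / 38.9 = 0.01782 h⁻¹
Fraction remaining after one interval: r = e^(−kτ) = e^(−0.01782 × 64.2) = 0.3185
Before dose 3, 2 doses have been given (aged 1τ, 2τ).
C_trough = C₀ × (r + r²) = 7.284 × (0.3185 + 0.1014) = 3.059 mg/L

3.06 mg/L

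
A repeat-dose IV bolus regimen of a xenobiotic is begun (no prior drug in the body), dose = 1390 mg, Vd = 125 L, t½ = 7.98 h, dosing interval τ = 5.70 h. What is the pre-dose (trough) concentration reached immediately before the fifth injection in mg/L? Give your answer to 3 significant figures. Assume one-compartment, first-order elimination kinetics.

C₀ per dose = Dose / Vd = 1390 / 125 = 11.12 mg/L
k = ln2 / t½ = 0.693147 / 7.98 = 0.08686 h⁻¹
Fraction remaining after one interval: r = e^(−kτ) = e^(−0.08686 × 5.70) = 0.6095
Before dose 5, 4 doses have been given (aged 1τ, 2τ, 3τ, 4τ).
C_trough = C₀ × (r + r² + … + r^4) = C₀ × r(1−r^4)/(1−r)
        = 11.12 × 0.6095 × (1 − 0.1380) / (1 − 0.6095) = 14.96 mg/L

15.0 mg/L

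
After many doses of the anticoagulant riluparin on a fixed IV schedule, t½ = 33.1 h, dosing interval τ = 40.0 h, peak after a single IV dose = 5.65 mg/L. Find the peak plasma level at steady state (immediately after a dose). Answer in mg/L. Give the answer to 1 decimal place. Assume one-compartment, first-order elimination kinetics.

10.0 mg/L

k = ln2 / t½ = 0.693147 / 33.1 = 0.02094 h⁻¹
e^(−kτ) = e^(−0.02094 × 40.0) = 0.4327
Accumulation ratio R = 1 / (1 − e^(−kτ)) = 1 / (1 − 0.4327) = 1.763
Steady-state peak = C₀ × R = 5.65 × 1.763 = 9.961 mg/L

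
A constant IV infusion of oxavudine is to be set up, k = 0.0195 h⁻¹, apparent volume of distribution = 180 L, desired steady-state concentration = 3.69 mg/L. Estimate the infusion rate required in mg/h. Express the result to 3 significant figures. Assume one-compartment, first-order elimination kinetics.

13.0 mg/h

CL = k × Vd = 0.01950 × 180 = 3.510 L/h
At steady state, infusion rate R₀ = Css × CL = 3.69 × 3.510 = 12.95 mg/h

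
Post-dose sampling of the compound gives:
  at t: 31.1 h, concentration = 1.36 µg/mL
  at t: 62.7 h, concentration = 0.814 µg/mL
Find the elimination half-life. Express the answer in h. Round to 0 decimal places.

k = ln(C₁/C₂) / (t₂ − t₁) = ln(1.36/0.814) / (62.7 − 31.1)
  = 0.5133 / 31.60 = 0.01624 h⁻¹
t½ = ln2 / k = 0.693147 / 0.01624 = 42.68 h

43 h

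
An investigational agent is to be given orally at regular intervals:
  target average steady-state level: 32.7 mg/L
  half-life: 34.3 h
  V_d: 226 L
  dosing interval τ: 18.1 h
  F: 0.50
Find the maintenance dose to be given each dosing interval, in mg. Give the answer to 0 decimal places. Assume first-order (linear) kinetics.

5406 mg

k = ln2 / t½ = 0.693147 / 34.3 = 0.02021 h⁻¹
CL = k × Vd = 0.02021 × 226 = 4.567 L/h
At steady state, F × (Dose/τ) = Css × CL.
Dose = Css × CL × τ / F = 32.7 × 4.567 × 18.1 / 0.50 = 5406 mg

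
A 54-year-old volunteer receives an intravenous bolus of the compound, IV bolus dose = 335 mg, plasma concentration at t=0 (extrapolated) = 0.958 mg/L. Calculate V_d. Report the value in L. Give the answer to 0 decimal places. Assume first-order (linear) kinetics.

Vd = Dose / C₀ = 335.0 / 0.958 = 349.7 L

350 L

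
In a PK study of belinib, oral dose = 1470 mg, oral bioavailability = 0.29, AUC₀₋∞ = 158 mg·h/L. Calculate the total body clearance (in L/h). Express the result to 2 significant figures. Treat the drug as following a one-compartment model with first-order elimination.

2.7 L/h

CL = F·Dose / AUC = 0.29 × 1470 / 158 = 2.698 L/h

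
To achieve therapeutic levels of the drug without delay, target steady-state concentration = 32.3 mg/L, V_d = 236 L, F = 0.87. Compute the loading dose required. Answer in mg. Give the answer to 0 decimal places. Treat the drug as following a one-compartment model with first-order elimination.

8762 mg

LD = Css × Vd / F = 32.3 × 236 / 0.87 = 8762 mg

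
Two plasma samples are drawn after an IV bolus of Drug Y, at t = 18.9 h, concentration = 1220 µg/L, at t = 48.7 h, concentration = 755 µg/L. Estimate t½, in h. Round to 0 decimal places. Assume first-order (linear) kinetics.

k = ln(C₁/C₂) / (t₂ − t₁) = ln(1220/755) / (48.7 − 18.9)
  = 0.4799 / 29.80 = 0.01610 h⁻¹
t½ = ln2 / k = 0.693147 / 0.01610 = 43.05 h

43 h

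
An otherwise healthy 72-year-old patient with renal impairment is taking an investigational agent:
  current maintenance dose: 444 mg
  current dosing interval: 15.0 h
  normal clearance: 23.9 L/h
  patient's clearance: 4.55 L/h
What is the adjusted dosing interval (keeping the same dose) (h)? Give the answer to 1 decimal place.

78.8 h

To keep the same average steady-state level, dosing rate must scale with clearance.
CL ratio = 4.55 / 23.9 = 0.1904
New interval (same dose) = 15.0 / 0.1904 = 78.78 h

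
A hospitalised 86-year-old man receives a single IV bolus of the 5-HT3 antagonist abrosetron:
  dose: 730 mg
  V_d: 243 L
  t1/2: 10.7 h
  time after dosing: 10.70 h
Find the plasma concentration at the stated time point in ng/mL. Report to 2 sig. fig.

C₀ = Dose / Vd = 730.0 / 243 = 3.004 mg/L
k = ln2 / t½ = 0.693147 / 10.7 = 0.06478 h⁻¹
t / t½ = 10.70 / 10.7 = 1 half-lives
C = C₀ × (1/2)^1 = 3.004 × 0.5000 = 1.502 mg/L
Convert: 1.502 mg/L × 1000 = 1502 ng/mL

1500 ng/mL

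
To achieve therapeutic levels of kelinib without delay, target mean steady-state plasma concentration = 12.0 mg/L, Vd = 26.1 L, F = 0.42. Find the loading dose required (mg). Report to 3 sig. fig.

LD = Css × Vd / F = 12.0 × 26.1 / 0.42 = 745.7 mg

746 mg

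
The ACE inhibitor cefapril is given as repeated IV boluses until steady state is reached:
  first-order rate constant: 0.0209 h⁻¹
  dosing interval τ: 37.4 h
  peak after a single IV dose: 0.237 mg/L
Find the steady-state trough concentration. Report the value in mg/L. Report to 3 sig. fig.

0.200 mg/L

e^(−kτ) = e^(−0.02090 × 37.4) = 0.4576
Accumulation ratio R = 1 / (1 − e^(−kτ)) = 1 / (1 − 0.4576) = 1.844
Steady-state trough = C₀ × R × e^(−kτ) = 0.237 × 1.844 × 0.4576 = 0.2000 mg/L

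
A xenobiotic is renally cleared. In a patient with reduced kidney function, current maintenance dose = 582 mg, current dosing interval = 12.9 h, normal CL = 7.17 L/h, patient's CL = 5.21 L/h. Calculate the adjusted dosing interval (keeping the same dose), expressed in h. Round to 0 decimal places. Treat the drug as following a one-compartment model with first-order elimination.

18 h

To keep the same average steady-state level, dosing rate must scale with clearance.
CL ratio = 5.21 / 7.17 = 0.7266
New interval (same dose) = 12.9 / 0.7266 = 17.75 h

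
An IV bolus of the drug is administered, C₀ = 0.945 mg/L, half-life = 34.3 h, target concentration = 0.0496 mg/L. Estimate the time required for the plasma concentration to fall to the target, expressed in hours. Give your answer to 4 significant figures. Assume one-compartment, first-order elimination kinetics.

145.8 h

k = ln2 / t½ = 0.693147 / 34.3 = 0.02021 h⁻¹
t = ln(C₀ / C) / k = ln(0.9450 / 0.0496) / 0.02021
  = ln(19.05) / 0.02021 = 2.947 / 0.02021 = 145.8 h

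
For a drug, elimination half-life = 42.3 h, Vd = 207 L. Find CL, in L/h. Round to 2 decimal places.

3.39 L/h

k = ln2 / t½ = 0.693147 / 42.3 = 0.01639 h⁻¹
CL = k × Vd = 0.01639 × 207 = 3.393 L/h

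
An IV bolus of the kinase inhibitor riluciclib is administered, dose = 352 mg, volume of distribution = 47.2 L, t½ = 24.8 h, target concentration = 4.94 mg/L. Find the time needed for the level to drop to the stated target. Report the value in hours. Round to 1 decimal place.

14.7 h

C₀ = Dose / Vd = 352.0 / 47.2 = 7.458 mg/L
k = ln2 / t½ = 0.693147 / 24.8 = 0.02795 h⁻¹
t = ln(C₀ / C) / k = ln(7.458 / 4.94) / 0.02795
  = ln(1.510) / 0.02795 = 0.4121 / 0.02795 = 14.74 h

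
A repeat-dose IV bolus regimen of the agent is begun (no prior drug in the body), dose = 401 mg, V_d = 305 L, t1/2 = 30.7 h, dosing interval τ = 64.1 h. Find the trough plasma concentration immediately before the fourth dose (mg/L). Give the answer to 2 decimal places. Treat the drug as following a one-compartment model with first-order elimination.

0.40 mg/L

C₀ per dose = Dose / Vd = 401 / 305 = 1.315 mg/L
k = ln2 / t½ = 0.693147 / 30.7 = 0.02258 h⁻¹
Fraction remaining after one interval: r = e^(−kτ) = e^(−0.02258 × 64.1) = 0.2352
Before dose 4, 3 doses have been given (aged 1τ, 2τ, 3τ).
C_trough = C₀ × (r + r² + … + r^3) = C₀ × r(1−r^3)/(1−r)
        = 1.315 × 0.2352 × (1 − 0.01301) / (1 − 0.2352) = 0.3991 mg/L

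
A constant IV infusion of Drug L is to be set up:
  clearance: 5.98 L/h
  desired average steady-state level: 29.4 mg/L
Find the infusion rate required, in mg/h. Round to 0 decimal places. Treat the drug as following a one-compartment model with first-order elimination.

At steady state, infusion rate R₀ = Css × CL = 29.4 × 5.980 = 175.8 mg/h

176 mg/h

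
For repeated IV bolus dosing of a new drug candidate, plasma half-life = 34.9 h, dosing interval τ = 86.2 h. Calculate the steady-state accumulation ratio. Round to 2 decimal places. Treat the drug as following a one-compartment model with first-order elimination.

1.22

k = ln2 / t½ = 0.693147 / 34.9 = 0.01986 h⁻¹
e^(−kτ) = e^(−0.01986 × 86.2) = 0.1805
Accumulation ratio R = 1 / (1 − e^(−kτ)) = 1 / (1 − 0.1805) = 1.220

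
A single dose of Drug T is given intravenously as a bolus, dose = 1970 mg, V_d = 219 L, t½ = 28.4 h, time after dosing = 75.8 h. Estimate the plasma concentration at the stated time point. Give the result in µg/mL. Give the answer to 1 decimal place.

1.4 µg/mL

C₀ = Dose / Vd = 1970 / 219 = 8.995 mg/L
k = ln2 / t½ = 0.693147 / 28.4 = 0.02441 h⁻¹
C = C₀ · e^(−k·t) = 8.995 × e^(−0.02441 × 75.8)
  = 8.995 × 0.1572 = 1.414 mg/L
(1.414 mg/L = 1.414 µg/mL)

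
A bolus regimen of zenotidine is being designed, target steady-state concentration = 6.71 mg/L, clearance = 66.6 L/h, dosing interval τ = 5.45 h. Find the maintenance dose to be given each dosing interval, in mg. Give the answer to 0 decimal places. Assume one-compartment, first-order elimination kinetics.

2436 mg

At steady state, Dose/τ = Css × CL.
Dose = Css × CL × τ = 6.71 × 66.60 × 5.45 = 2436 mg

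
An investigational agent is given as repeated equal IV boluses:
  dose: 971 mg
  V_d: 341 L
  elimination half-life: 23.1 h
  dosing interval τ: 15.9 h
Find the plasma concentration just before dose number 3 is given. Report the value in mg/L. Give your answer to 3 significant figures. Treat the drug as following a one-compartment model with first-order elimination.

2.86 mg/L

C₀ per dose = Dose / Vd = 971 / 341 = 2.848 mg/L
k = ln2 / t½ = 0.693147 / 23.1 = 0.03001 h⁻¹
Fraction remaining after one interval: r = e^(−kτ) = e^(−0.03001 × 15.9) = 0.6205
Before dose 3, 2 doses have been given (aged 1τ, 2τ).
C_trough = C₀ × (r + r²) = 2.848 × (0.6205 + 0.3850) = 2.864 mg/L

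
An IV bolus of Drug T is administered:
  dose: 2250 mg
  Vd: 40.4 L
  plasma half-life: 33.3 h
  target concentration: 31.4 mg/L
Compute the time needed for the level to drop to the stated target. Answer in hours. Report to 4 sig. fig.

C₀ = Dose / Vd = 2250 / 40.4 = 55.69 mg/L
k = ln2 / t½ = 0.693147 / 33.3 = 0.02082 h⁻¹
t = ln(C₀ / C) / k = ln(55.69 / 31.4) / 0.02082
  = ln(1.774) / 0.02082 = 0.5732 / 0.02082 = 27.53 h

27.53 h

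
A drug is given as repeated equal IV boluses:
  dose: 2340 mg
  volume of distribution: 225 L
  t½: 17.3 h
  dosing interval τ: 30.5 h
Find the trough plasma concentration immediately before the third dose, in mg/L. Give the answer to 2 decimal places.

C₀ per dose = Dose / Vd = 2340 / 225 = 10.40 mg/L
k = ln2 / t½ = 0.693147 / 17.3 = 0.04007 h⁻¹
Fraction remaining after one interval: r = e^(−kτ) = e^(−0.04007 × 30.5) = 0.2946
Before dose 3, 2 doses have been given (aged 1τ, 2τ).
C_trough = C₀ × (r + r²) = 10.40 × (0.2946 + 0.08679) = 3.966 mg/L

3.97 mg/L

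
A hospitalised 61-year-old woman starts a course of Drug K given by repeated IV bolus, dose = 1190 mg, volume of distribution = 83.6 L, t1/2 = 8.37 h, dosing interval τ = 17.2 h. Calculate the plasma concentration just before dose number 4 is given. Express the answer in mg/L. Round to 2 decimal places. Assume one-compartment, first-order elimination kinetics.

4.45 mg/L

C₀ per dose = Dose / Vd = 1190 / 83.6 = 14.23 mg/L
k = ln2 / t½ = 0.693147 / 8.37 = 0.08281 h⁻¹
Fraction remaining after one interval: r = e^(−kτ) = e^(−0.08281 × 17.2) = 0.2407
Before dose 4, 3 doses have been given (aged 1τ, 2τ, 3τ).
C_trough = C₀ × (r + r² + … + r^3) = C₀ × r(1−r^3)/(1−r)
        = 14.23 × 0.2407 × (1 − 0.01395) / (1 − 0.2407) = 4.448 mg/L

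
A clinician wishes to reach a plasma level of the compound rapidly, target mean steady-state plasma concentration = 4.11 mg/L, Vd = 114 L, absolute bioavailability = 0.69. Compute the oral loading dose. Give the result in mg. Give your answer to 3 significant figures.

LD = Css × Vd / F = 4.11 × 114 / 0.69 = 679.0 mg

679 mg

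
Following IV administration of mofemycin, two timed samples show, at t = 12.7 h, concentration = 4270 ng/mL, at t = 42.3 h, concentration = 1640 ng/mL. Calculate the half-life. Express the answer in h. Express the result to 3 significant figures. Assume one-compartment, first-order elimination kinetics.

21.4 h

k = ln(C₁/C₂) / (t₂ − t₁) = ln(4270/1640) / (42.3 − 12.7)
  = 0.9569 / 29.60 = 0.03233 h⁻¹
t½ = ln2 / k = 0.693147 / 0.03233 = 21.44 h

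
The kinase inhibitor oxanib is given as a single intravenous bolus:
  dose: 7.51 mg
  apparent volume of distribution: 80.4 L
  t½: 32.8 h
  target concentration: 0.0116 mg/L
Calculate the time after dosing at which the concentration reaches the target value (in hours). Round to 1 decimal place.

98.7 h

C₀ = Dose / Vd = 7.510 / 80.4 = 0.09341 mg/L
k = ln2 / t½ = 0.693147 / 32.8 = 0.02113 h⁻¹
t = ln(C₀ / C) / k = ln(0.09341 / 0.0116) / 0.02113
  = ln(8.053) / 0.02113 = 2.086 / 0.02113 = 98.72 h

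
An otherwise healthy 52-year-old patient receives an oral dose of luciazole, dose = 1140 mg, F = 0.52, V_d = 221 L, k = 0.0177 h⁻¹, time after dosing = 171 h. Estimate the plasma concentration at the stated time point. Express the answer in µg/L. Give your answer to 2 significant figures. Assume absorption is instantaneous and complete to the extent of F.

130 µg/L

Amount reaching circulation = F × Dose = 0.52 × 1140 = 592.8 mg
C₀ = F·Dose / Vd = 592.8 / 221 = 2.682 mg/L
C = C₀ · e^(−k·t) = 2.682 × e^(−0.01770 × 171)
  = 2.682 × 0.04848 = 0.1300 mg/L
Convert: 0.1300 mg/L × 1000 = 130.0 µg/L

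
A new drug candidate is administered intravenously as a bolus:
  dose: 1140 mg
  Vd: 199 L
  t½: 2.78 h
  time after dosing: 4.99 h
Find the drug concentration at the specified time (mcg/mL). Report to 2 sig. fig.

C₀ = Dose / Vd = 1140 / 199 = 5.729 mg/L
k = ln2 / t½ = 0.693147 / 2.78 = 0.2493 h⁻¹
C = C₀ · e^(−k·t) = 5.729 × e^(−0.2493 × 4.99)
  = 5.729 × 0.2882 = 1.651 mg/L
(1.651 mg/L = 1.651 mcg/mL)

1.7 mcg/mL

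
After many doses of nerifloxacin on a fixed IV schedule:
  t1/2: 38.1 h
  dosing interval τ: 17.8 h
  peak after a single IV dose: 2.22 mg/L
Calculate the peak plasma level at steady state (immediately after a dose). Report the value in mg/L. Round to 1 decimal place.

8.0 mg/L

k = ln2 / t½ = 0.693147 / 38.1 = 0.01819 h⁻¹
e^(−kτ) = e^(−0.01819 × 17.8) = 0.7234
Accumulation ratio R = 1 / (1 − e^(−kτ)) = 1 / (1 − 0.7234) = 3.615
Steady-state peak = C₀ × R = 2.22 × 3.615 = 8.025 mg/L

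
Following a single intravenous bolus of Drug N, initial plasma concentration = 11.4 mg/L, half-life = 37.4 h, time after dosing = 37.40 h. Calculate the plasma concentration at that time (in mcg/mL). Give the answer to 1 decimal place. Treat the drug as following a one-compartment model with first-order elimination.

k = ln2 / t½ = 0.693147 / 37.4 = 0.01853 h⁻¹
t / t½ = 37.40 / 37.4 = 1 half-lives
C = C₀ × (1/2)^1 = 11.40 × 0.5000 = 5.700 mg/L
(5.700 mg/L = 5.700 mcg/mL)

5.7 mcg/mL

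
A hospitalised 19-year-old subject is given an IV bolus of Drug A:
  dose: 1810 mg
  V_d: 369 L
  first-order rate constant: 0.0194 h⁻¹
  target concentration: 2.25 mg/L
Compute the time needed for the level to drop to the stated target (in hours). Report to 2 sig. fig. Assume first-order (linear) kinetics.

40 h

C₀ = Dose / Vd = 1810 / 369 = 4.905 mg/L
t = ln(C₀ / C) / k = ln(4.905 / 2.25) / 0.01940
  = ln(2.180) / 0.01940 = 0.7793 / 0.01940 = 40.17 h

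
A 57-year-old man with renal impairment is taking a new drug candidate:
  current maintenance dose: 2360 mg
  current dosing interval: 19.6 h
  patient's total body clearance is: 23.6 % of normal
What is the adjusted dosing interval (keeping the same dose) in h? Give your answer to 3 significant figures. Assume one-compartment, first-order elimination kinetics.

83.1 h

To keep the same average steady-state level, dosing rate must scale with clearance.
CL ratio = 23.6 / 100 = 0.2360
New interval (same dose) = 19.6 / 0.2360 = 83.05 h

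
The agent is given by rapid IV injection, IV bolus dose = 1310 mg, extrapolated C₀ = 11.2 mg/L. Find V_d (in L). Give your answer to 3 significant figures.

Vd = Dose / C₀ = 1310 / 11.2 = 117.0 L

117 L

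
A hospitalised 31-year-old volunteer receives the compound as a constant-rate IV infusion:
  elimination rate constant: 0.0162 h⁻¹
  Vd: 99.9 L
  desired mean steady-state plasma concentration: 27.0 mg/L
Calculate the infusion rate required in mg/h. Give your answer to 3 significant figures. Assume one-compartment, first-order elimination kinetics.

CL = k × Vd = 0.01620 × 99.9 = 1.618 L/h
At steady state, infusion rate R₀ = Css × CL = 27.0 × 1.618 = 43.69 mg/h

43.7 mg/h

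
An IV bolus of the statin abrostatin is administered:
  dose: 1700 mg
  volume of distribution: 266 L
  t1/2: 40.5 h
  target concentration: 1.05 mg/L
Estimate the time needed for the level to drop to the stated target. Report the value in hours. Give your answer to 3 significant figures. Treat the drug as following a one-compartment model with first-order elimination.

C₀ = Dose / Vd = 1700 / 266 = 6.391 mg/L
k = ln2 / t½ = 0.693147 / 40.5 = 0.01711 h⁻¹
t = ln(C₀ / C) / k = ln(6.391 / 1.05) / 0.01711
  = ln(6.087) / 0.01711 = 1.806 / 0.01711 = 105.6 h

106 h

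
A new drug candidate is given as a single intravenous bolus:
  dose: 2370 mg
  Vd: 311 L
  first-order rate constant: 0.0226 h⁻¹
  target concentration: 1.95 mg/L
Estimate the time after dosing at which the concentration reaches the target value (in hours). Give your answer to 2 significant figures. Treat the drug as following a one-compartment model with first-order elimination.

C₀ = Dose / Vd = 2370 / 311 = 7.621 mg/L
t = ln(C₀ / C) / k = ln(7.621 / 1.95) / 0.02260
  = ln(3.908) / 0.02260 = 1.363 / 0.02260 = 60.31 h

60 h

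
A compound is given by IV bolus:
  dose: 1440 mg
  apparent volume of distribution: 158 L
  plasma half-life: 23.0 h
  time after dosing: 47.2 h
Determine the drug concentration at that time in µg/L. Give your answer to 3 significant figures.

2200 µg/L

C₀ = Dose / Vd = 1440 / 158 = 9.114 mg/L
k = ln2 / t½ = 0.693147 / 23.0 = 0.03014 h⁻¹
C = C₀ · e^(−k·t) = 9.114 × e^(−0.03014 × 47.2)
  = 9.114 × 0.2411 = 2.197 mg/L
Convert: 2.197 mg/L × 1000 = 2197 µg/L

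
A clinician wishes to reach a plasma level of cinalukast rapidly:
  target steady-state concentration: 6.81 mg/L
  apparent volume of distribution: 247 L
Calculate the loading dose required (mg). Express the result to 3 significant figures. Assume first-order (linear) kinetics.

1680 mg

LD = Css × Vd = 6.81 × 247 = 1682 mg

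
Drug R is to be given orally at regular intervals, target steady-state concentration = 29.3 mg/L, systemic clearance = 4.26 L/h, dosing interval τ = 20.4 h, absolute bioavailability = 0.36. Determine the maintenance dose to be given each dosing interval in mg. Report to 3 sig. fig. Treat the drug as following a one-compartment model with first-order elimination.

7070 mg

At steady state, F × (Dose/τ) = Css × CL.
Dose = Css × CL × τ / F = 29.3 × 4.260 × 20.4 / 0.36 = 7073 mg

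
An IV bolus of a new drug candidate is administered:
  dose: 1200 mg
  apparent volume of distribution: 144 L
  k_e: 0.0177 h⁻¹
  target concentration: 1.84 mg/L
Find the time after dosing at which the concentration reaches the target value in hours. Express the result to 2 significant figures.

C₀ = Dose / Vd = 1200 / 144 = 8.333 mg/L
t = ln(C₀ / C) / k = ln(8.333 / 1.84) / 0.01770
  = ln(4.529) / 0.01770 = 1.511 / 0.01770 = 85.37 h

85 h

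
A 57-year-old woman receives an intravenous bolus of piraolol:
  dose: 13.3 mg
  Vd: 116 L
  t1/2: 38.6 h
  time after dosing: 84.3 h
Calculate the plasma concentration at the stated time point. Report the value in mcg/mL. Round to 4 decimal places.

C₀ = Dose / Vd = 13.30 / 116 = 0.1147 mg/L
k = ln2 / t½ = 0.693147 / 38.6 = 0.01796 h⁻¹
C = C₀ · e^(−k·t) = 0.1147 × e^(−0.01796 × 84.3)
  = 0.1147 × 0.2200 = 0.02523 mg/L
(0.02523 mg/L = 0.02523 mcg/mL)

0.0252 mcg/mL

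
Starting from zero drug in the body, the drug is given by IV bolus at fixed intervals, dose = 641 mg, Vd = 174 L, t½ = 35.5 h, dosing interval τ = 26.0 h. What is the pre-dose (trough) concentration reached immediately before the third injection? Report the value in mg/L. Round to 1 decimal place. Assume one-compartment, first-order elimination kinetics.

C₀ per dose = Dose / Vd = 641 / 174 = 3.684 mg/L
k = ln2 / t½ = 0.693147 / 35.5 = 0.01953 h⁻¹
Fraction remaining after one interval: r = e^(−kτ) = e^(−0.01953 × 26.0) = 0.6018
Before dose 3, 2 doses have been given (aged 1τ, 2τ).
C_trough = C₀ × (r + r²) = 3.684 × (0.6018 + 0.3622) = 3.551 mg/L

3.6 mg/L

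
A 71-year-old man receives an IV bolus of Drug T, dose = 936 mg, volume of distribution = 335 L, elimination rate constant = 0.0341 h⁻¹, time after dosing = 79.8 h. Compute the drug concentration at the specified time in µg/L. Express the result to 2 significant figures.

180 µg/L

C₀ = Dose / Vd = 936.0 / 335 = 2.794 mg/L
C = C₀ · e^(−k·t) = 2.794 × e^(−0.03410 × 79.8)
  = 2.794 × 0.06580 = 0.1838 mg/L
Convert: 0.1838 mg/L × 1000 = 183.8 µg/L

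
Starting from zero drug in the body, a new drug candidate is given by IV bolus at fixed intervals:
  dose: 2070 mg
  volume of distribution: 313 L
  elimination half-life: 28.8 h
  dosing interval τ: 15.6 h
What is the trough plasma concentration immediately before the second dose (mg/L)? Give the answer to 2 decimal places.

4.54 mg/L

C₀ per dose = Dose / Vd = 2070 / 313 = 6.613 mg/L
k = ln2 / t½ = 0.693147 / 28.8 = 0.02407 h⁻¹
Fraction remaining after one interval: r = e^(−kτ) = e^(−0.02407 × 15.6) = 0.6870
Before dose 2, 1 dose has been given (aged 1τ).
C_trough = C₀ × r = 6.613 × 0.6870 = 4.543 mg/L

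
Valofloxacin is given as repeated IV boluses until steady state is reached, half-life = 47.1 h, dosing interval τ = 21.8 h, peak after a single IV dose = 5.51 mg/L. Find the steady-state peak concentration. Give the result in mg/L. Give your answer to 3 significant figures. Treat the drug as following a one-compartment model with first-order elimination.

20.1 mg/L

k = ln2 / t½ = 0.693147 / 47.1 = 0.01472 h⁻¹
e^(−kτ) = e^(−0.01472 × 21.8) = 0.7255
Accumulation ratio R = 1 / (1 − e^(−kτ)) = 1 / (1 − 0.7255) = 3.643
Steady-state peak = C₀ × R = 5.51 × 3.643 = 20.07 mg/L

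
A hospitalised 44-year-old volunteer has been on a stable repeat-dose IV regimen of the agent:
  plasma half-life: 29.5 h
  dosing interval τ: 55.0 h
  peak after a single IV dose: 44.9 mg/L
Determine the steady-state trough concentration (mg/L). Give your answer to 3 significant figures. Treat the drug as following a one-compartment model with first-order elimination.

17.0 mg/L

k = ln2 / t½ = 0.693147 / 29.5 = 0.02350 h⁻¹
e^(−kτ) = e^(−0.02350 × 55.0) = 0.2746
Accumulation ratio R = 1 / (1 − e^(−kτ)) = 1 / (1 − 0.2746) = 1.379
Steady-state trough = C₀ × R × e^(−kτ) = 44.9 × 1.379 × 0.2746 = 17.00 mg/L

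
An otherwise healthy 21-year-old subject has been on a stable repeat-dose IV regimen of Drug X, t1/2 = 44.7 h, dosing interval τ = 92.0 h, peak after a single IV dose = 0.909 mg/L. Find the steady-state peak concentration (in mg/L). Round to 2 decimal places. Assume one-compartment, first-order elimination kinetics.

1.20 mg/L

k = ln2 / t½ = 0.693147 / 44.7 = 0.01551 h⁻¹
e^(−kτ) = e^(−0.01551 × 92.0) = 0.2400
Accumulation ratio R = 1 / (1 − e^(−kτ)) = 1 / (1 − 0.2400) = 1.316
Steady-state peak = C₀ × R = 0.909 × 1.316 = 1.196 mg/L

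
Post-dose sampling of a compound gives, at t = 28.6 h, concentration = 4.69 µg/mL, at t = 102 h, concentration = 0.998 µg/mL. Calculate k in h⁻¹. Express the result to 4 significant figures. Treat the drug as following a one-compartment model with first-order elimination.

k = ln(C₁/C₂) / (t₂ − t₁) = ln(4.69/0.998) / (102 − 28.6)
  = 1.547 / 73.40 = 0.02108 h⁻¹

0.02108 h⁻¹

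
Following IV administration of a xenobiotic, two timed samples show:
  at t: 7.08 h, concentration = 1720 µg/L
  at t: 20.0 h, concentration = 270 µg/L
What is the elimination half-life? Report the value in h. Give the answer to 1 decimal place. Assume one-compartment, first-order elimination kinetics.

4.8 h

k = ln(C₁/C₂) / (t₂ − t₁) = ln(1720/270) / (20.0 − 7.08)
  = 1.852 / 12.92 = 0.1433 h⁻¹
t½ = ln2 / k = 0.693147 / 0.1433 = 4.837 h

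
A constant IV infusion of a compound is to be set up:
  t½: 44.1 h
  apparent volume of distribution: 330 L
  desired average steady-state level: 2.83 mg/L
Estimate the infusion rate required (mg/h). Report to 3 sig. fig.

14.7 mg/h

k = ln2 / t½ = 0.693147 / 44.1 = 0.01572 h⁻¹
CL = k × Vd = 0.01572 × 330 = 5.188 L/h
At steady state, infusion rate R₀ = Css × CL = 2.83 × 5.188 = 14.68 mg/h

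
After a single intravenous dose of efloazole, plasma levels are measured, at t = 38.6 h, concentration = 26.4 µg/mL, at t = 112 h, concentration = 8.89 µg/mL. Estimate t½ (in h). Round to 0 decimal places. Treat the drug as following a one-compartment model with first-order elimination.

47 h

k = ln(C₁/C₂) / (t₂ − t₁) = ln(26.4/8.89) / (112 − 38.6)
  = 1.088 / 73.40 = 0.01482 h⁻¹
t½ = ln2 / k = 0.693147 / 0.01482 = 46.77 h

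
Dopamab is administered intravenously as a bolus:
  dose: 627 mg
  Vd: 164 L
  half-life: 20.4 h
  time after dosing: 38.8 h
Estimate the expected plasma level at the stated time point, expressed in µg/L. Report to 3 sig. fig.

C₀ = Dose / Vd = 627.0 / 164 = 3.823 mg/L
k = ln2 / t½ = 0.693147 / 20.4 = 0.03398 h⁻¹
C = C₀ · e^(−k·t) = 3.823 × e^(−0.03398 × 38.8)
  = 3.823 × 0.2676 = 1.023 mg/L
Convert: 1.023 mg/L × 1000 = 1023 µg/L

1020 µg/L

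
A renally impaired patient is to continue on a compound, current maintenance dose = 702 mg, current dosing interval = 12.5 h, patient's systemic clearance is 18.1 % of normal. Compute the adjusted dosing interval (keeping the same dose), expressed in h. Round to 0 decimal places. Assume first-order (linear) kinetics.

69 h

To keep the same average steady-state level, dosing rate must scale with clearance.
CL ratio = 18.1 / 100 = 0.1810
New interval (same dose) = 12.5 / 0.1810 = 69.06 h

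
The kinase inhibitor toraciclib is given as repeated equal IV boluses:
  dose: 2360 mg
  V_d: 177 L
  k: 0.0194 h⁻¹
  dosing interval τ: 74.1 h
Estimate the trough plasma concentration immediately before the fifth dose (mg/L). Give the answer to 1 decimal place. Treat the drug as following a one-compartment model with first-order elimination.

C₀ per dose = Dose / Vd = 2360 / 177 = 13.33 mg/L
Fraction remaining after one interval: r = e^(−kτ) = e^(−0.01940 × 74.1) = 0.2375
Before dose 5, 4 doses have been given (aged 1τ, 2τ, 3τ, 4τ).
C_trough = C₀ × (r + r² + … + r^4) = C₀ × r(1−r^4)/(1−r)
        = 13.33 × 0.2375 × (1 − 0.003182) / (1 − 0.2375) = 4.139 mg/L

4.1 mg/L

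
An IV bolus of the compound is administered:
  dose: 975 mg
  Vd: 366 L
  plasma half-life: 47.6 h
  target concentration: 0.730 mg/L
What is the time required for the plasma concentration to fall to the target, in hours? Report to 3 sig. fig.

C₀ = Dose / Vd = 975.0 / 366 = 2.664 mg/L
k = ln2 / t½ = 0.693147 / 47.6 = 0.01456 h⁻¹
t = ln(C₀ / C) / k = ln(2.664 / 0.730) / 0.01456
  = ln(3.649) / 0.01456 = 1.294 / 0.01456 = 88.87 h

88.9 h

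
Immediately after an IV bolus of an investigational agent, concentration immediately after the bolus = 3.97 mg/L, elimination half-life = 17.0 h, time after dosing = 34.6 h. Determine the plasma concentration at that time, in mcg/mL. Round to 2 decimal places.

k = ln2 / t½ = 0.693147 / 17.0 = 0.04077 h⁻¹
C = C₀ · e^(−k·t) = 3.970 × e^(−0.04077 × 34.6)
  = 3.970 × 0.2440 = 0.9687 mg/L
(0.9687 mg/L = 0.9687 mcg/mL)

0.97 mcg/mL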